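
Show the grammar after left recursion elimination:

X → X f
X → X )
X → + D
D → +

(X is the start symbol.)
X is directly left-recursive. The standard transformation for
  A → A α₁ | ... | A α_m | β₁ | ... | β_n
is
  A  → β₁ A' | ... | β_n A'
  A' → α₁ A' | ... | α_m A' | ε

X → + D becomes X → + D X'
X → X f becomes X' → f X'
X → X ) becomes X' → ) X'
Add X' → ε

Productions for other non-terminals are unchanged:
  D → +

Resulting grammar:
X → + D X'
X' → f X'
X' → ) X'
X' → ε
D → +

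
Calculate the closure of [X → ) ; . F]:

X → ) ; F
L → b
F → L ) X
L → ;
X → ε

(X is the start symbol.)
{ [F → . L ) X], [L → . ;], [L → . b], [X → ) ; . F] }

To compute CLOSURE, for each item [A → α.Bβ] where B is a non-terminal, add [B → .γ] for all productions B → γ; repeat for the newly added items until nothing changes.

Start with: [X → ) ; . F]
  [X → ) ; . F] has the dot before F: add [F → . L ) X]
  [F → . L ) X] has the dot before L: add [L → . b], [L → . ;]
No further items can be added.

CLOSURE = { [F → . L ) X], [L → . ;], [L → . b], [X → ) ; . F] }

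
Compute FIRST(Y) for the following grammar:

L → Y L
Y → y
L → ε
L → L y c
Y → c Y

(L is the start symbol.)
{ 'c', 'y' }

To compute FIRST(Y), examine every production with Y on the left-hand side, reading each right-hand side left to right until a non-nullable symbol is reached.

From Y → y:
  - y is a terminal: add 'y' and stop
From Y → c Y:
  - c is a terminal: add 'c' and stop

Collecting: FIRST(Y) = { 'c', 'y' }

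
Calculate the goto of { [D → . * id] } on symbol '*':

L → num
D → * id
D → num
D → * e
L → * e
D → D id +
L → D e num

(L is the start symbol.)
{ [D → * . id] }

GOTO(I, '*') = CLOSURE({ [A → αX.β] : [A → α.Xβ] ∈ I, X = '*' })

Items with dot before '*', with the dot advanced:
  [D → . * id] → [D → * . id]
Closure adds nothing (no advanced item has the dot before a non-terminal).

GOTO = { [D → * . id] }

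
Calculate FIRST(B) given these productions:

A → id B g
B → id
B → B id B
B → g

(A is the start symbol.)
{ 'g', 'id' }

To compute FIRST(B), examine every production with B on the left-hand side, reading each right-hand side left to right until a non-nullable symbol is reached.

From B → id:
  - id is a terminal: add 'id' and stop
From B → B id B:
  - B is the symbol being defined: contributes nothing new
    B is not nullable, so stop
From B → g:
  - g is a terminal: add 'g' and stop

Collecting: FIRST(B) = { 'g', 'id' }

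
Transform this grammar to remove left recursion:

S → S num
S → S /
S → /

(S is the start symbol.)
S → / S'
S' → num S'
S' → / S'
S' → ε

S is directly left-recursive. The standard transformation for
  A → A α₁ | ... | A α_m | β₁ | ... | β_n
is
  A  → β₁ A' | ... | β_n A'
  A' → α₁ A' | ... | α_m A' | ε

S → / becomes S → / S'
S → S num becomes S' → num S'
S → S / becomes S' → / S'
Add S' → ε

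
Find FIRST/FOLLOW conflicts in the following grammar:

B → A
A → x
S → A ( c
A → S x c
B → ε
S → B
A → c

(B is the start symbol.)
Nullable non-terminals: B, S.
FIRST sets used below: FIRST(A) = { 'c', 'x' }, FIRST(B) = { 'c', 'x', ε }

B: nullable alternative(s) B → ε; FOLLOW(B) = { $, 'x' }
  B → A: FIRST \ {ε} = { 'c', 'x' } — overlaps FOLLOW(B) on { 'x' }: CONFLICT
  B → ε: FIRST \ {ε} = { } — this is the only nullable alternative, skip

S: nullable alternative(s) S → B; FOLLOW(S) = { 'x' }
  S → A ( c: FIRST \ {ε} = { 'c', 'x' } — overlaps FOLLOW(S) on { 'x' }: CONFLICT
  S → B: FIRST \ {ε} = { 'c', 'x' } — this is the only nullable alternative, skip

A has no nullable alternative, so no FIRST/FOLLOW check is needed there.

So the grammar has 2 FIRST/FOLLOW conflicts (marked CONFLICT above).

Answer: Yes. B → A with FOLLOW(B) on { 'x' }; S → A '(' c with FOLLOW(S) on { 'x' }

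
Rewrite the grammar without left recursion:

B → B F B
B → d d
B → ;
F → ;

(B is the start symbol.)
B → d d B'
B → ; B'
B' → F B B'
B' → ε
F → ;

B is directly left-recursive. The standard transformation for
  A → A α₁ | ... | A α_m | β₁ | ... | β_n
is
  A  → β₁ A' | ... | β_n A'
  A' → α₁ A' | ... | α_m A' | ε

B → d d becomes B → d d B'
B → ; becomes B → ; B'
B → B F B becomes B' → F B B'
Add B' → ε

Productions for other non-terminals are unchanged:
  F → ;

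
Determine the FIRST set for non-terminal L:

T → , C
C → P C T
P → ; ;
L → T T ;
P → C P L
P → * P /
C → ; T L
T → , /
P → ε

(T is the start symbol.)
To compute FIRST(L), examine every production with L on the left-hand side, reading each right-hand side left to right until a non-nullable symbol is reached.

FIRST sets of the other non-terminals involved (by the same procedure, iterated to a fixed point):
  FIRST(T) = { ',' }

From L → T T ;:
  - T is a non-terminal: add FIRST(T) \ {ε} = { ',' }
    T is not nullable, so stop

Collecting: FIRST(L) = { ',' }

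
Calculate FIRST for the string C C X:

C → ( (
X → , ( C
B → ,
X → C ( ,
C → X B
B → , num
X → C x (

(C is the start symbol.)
{ '(', ',' }

FIRST sets of the non-terminals involved (from the grammar, by fixed-point iteration):
  FIRST(C) = { '(', ',' }

To compute FIRST(C C X), process the symbols left to right:
Symbol C is a non-terminal. Add FIRST(C) \ {ε} = { '(', ',' }
C is not nullable (ε ∉ FIRST(C)), so stop here.
FIRST(C C X) = { '(', ',' }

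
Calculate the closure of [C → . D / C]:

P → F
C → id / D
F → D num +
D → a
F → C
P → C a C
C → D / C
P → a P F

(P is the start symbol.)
{ [C → . D / C], [D → . a] }

Start with: [C → . D / C]
  [C → . D / C] has the dot before D: add [D → . a]
No further items can be added.

CLOSURE = { [C → . D / C], [D → . a] }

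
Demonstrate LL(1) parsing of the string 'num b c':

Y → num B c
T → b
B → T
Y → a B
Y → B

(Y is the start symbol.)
LL(1) parsing maintains a stack (initially the start symbol over $) and the input. At each step: if the stack top is a terminal, match it against the current input token; if it is a non-terminal N, replace it with the RHS of M[N, lookahead] (the unique production whose predict set contains the lookahead).

Stack is shown with the top on the left.

Stack      Input      Action
----------------------------
Y $        num b c $  output Y → num B c
num B c $  num b c $  match 'num'
B c $      b c $      output B → T
T c $      b c $      output T → b
b c $      b c $      match 'b'
c $        c $        match 'c'
$          $          accept

The string is accepted.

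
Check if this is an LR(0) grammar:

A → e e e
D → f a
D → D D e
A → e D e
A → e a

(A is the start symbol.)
Yes, the grammar is LR(0)

Augment with A' → A and build the canonical LR(0) collection (I0 = CLOSURE({[A' → . A]}), then GOTO on every symbol after a dot until no new states appear). It has 12 states:
  I0: { [A → . e D e], [A → . e a], [A → . e e e], [A' → . A] }  — shift
  I1: { [A' → A .] }  — accept
  I2: { [A → e . D e], [A → e . a], [A → e . e e], [D → . D D e], [D → . f a] }  — shift
  I3: { [A → e D . e], [D → . D D e], [D → . f a], [D → D . D e] }  — shift
  I4: { [A → e a .] }  — reduce
  I5: { [A → e e . e] }  — shift
  I6: { [D → f . a] }  — shift
  I7: { [D → f a .] }  — reduce
  I8: { [A → e e e .] }  — reduce
  I9: { [D → . D D e], [D → . f a], [D → D . D e], [D → D D . e] }  — shift
  I10: { [A → e D e .] }  — reduce
  I11: { [D → D D e .] }  — reduce

Every state is either a pure shift/goto state or contains exactly one complete item and nothing to shift — no conflicts. The grammar is LR(0).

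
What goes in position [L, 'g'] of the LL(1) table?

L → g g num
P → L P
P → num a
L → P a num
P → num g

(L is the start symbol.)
To find M[L, 'g'], we find productions for L where 'g' is in the predict set (PREDICT(N → α) = (FIRST(α) \ {ε}) ∪ (FOLLOW(N) if α ⇒* ε)).

Relevant sets:
  FIRST(P) = { 'g', 'num' }

L → g g num: PREDICT = { 'g' }
  'g' is in predict set, so this production goes in M[L, 'g']
L → P a num: PREDICT = { 'g', 'num' }
  'g' is in predict set, so this production goes in M[L, 'g']

M[L, 'g'] = L → g g num, L → P a num  (a multiply-defined cell — the grammar is not LL(1))

Answer: L → g g num, L → P a num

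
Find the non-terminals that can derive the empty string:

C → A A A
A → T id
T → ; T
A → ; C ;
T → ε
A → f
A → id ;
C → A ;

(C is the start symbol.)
ε-productions: T → ε
So T is immediately nullable.
No further non-terminal can be added: every production for the remaining non-terminals contains a terminal or a non-nullable non-terminal.
Nullable = { 'T' }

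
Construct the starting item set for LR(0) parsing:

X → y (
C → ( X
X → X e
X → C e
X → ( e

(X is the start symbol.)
First, augment the grammar with X' → X
I₀ = CLOSURE({ [X' → . X] }):
  [X' → . X] has the dot before X: add [X → . y (], [X → . X e], [X → . C e], [X → . ( e]
  [X → . C e] has the dot before C: add [C → . ( X]
No further items can be added.

I₀ = { [C → . ( X], [X → . ( e], [X → . C e], [X → . X e], [X → . y (], [X' → . X] }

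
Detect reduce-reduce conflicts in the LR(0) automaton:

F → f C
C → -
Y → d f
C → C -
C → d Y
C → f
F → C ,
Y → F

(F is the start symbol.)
Augment with F' → F and build the canonical LR(0) collection (I0 = CLOSURE({[F' → . F]}), then GOTO on every symbol after a dot until no new states appear). It has 14 states:
  I0: { [C → . -], [C → . C -], [C → . d Y], [C → . f], [F → . C ,], [F → . f C], [F' → . F] }  — shift
  I1: { [C → - .] }  — reduce
  I2: { [C → C . -], [F → C . ,] }  — shift
  I3: { [F' → F .] }  — accept
  I4: { [C → . -], [C → . C -], [C → . d Y], [C → . f], [C → d . Y], [F → . C ,], [F → . f C], [Y → . F], [Y → . d f] }  — shift
  I5: { [C → . -], [C → . C -], [C → . d Y], [C → . f], [C → f .], [F → f . C] }  — shift, reduce
  I6: { [C → C . -], [F → f C .] }  — shift, reduce
  I7: { [C → f .] }  — reduce
  I8: { [C → C - .] }  — reduce
  I9: { [Y → F .] }  — reduce
  I10: { [C → d Y .] }  — reduce
  I11: { [C → . -], [C → . C -], [C → . d Y], [C → . f], [C → d . Y], [F → . C ,], [F → . f C], [Y → . F], [Y → . d f], [Y → d . f] }  — shift
  I12: { [C → . -], [C → . C -], [C → . d Y], [C → . f], [C → f .], [F → f . C], [Y → d f .] }  — shift, 2 reduces
  I13: { [F → C , .] }  — reduce

I12 contains complete items [C → f .], [Y → d f .] — reduce-reduce conflict.

Answer: Yes — I12: [C → f .] vs [Y → d f .]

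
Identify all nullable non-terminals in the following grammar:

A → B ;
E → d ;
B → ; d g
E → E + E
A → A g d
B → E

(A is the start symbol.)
A non-terminal is nullable if it can derive ε (the empty string): either it has an ε-production, or it has a production whose right-hand side consists entirely of nullable non-terminals.

There are no ε-productions, so no non-terminal can derive ε.
No non-terminals are nullable.

Answer: None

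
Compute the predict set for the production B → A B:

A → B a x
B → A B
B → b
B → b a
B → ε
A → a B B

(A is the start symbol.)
PREDICT(B → A B) = (FIRST(RHS) \ {ε}) ∪ (FOLLOW(B) if ε ∈ FIRST(RHS), i.e. RHS ⇒* ε)
FIRST(A) = { 'a', 'b' }
FIRST(A B) = { 'a', 'b' }
ε ∉ FIRST(A B), so FOLLOW(B) is not added.
PREDICT(B → A B) = { 'a', 'b' }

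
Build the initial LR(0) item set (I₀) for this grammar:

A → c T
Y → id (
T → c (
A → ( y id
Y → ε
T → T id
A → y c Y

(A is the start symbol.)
First, augment the grammar with A' → A
I₀ = CLOSURE({ [A' → . A] }):
  [A' → . A] has the dot before A: add [A → . c T], [A → . ( y id], [A → . y c Y]
No further items can be added.

I₀ = { [A → . ( y id], [A → . c T], [A → . y c Y], [A' → . A] }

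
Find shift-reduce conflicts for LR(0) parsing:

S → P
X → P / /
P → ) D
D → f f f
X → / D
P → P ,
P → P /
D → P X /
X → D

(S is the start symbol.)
Augment with S' → S and build the canonical LR(0) collection (I0 = CLOSURE({[S' → . S]}), then GOTO on every symbol after a dot until no new states appear). It has 19 states:
  I0: { [P → . ) D], [P → . P ,], [P → . P /], [S → . P], [S' → . S] }  — shift
  I1: { [D → . P X /], [D → . f f f], [P → ) . D], [P → . ) D], [P → . P ,], [P → . P /] }  — shift
  I2: { [P → P . ,], [P → P . /], [S → P .] }  — shift, reduce
  I3: { [S' → S .] }  — accept
  I4: { [P → P , .] }  — reduce
  I5: { [P → P / .] }  — reduce
  I6: { [P → ) D .] }  — reduce
  I7: { [D → . P X /], [D → . f f f], [D → P . X /], [P → . ) D], [P → . P ,], [P → . P /], [P → P . ,], [P → P . /], [X → . / D], [X → . D], [X → . P / /] }  — shift
  I8: { [D → f . f f] }  — shift
  I9: { [D → f f . f] }  — shift
  I10: { [D → f f f .] }  — reduce
  I11: { [D → . P X /], [D → . f f f], [P → . ) D], [P → . P ,], [P → . P /], [P → P / .], [X → / . D] }  — shift, reduce
  I12: { [X → D .] }  — reduce
  I13: { [D → . P X /], [D → . f f f], [D → P . X /], [P → . ) D], [P → . P ,], [P → . P /], [P → P . ,], [P → P . /], [X → . / D], [X → . D], [X → . P / /], [X → P . / /] }  — shift
  I14: { [D → P X . /] }  — shift
  I15: { [D → P X / .] }  — reduce
  I16: { [D → . P X /], [D → . f f f], [P → . ) D], [P → . P ,], [P → . P /], [P → P / .], [X → / . D], [X → P / . /] }  — shift, reduce
  I17: { [X → P / / .] }  — reduce
  I18: { [X → / D .] }  — reduce

I2 contains reduce item [S → P .] and shift items [P → P . ,], [P → P . /] — shift-reduce conflict.
I11 contains reduce item [P → P / .] and shift items [D → . f f f], [P → . ) D] — shift-reduce conflict.
I16 contains reduce item [P → P / .] and shift items [D → . f f f], [P → . ) D], [X → P / . /] — shift-reduce conflict.

Answer: Yes — I2: [S → P .] vs [P → P . ,]; I11: [P → P / .] vs [D → . f f f]; I16: [P → P / .] vs [D → . f f f]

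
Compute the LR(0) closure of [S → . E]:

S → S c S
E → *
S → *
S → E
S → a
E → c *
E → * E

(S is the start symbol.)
Start with: [S → . E]
  [S → . E] has the dot before E: add [E → . *], [E → . c *], [E → . * E]
No further items can be added.

CLOSURE = { [E → . * E], [E → . *], [E → . c *], [S → . E] }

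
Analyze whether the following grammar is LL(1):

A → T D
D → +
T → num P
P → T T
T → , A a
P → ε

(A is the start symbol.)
No. Predict set conflict for P: { ',', 'num' }

A grammar is LL(1) if for each non-terminal N with multiple productions, the predict sets of those productions are pairwise disjoint, where PREDICT(N → α) = (FIRST(α) \ {ε}) ∪ (FOLLOW(N) if α ⇒* ε).

Relevant sets:
  FIRST(T) = { ',', 'num' }
  FOLLOW(P) = { '+', ',', 'num' }

For T:
  PREDICT(T → num P) = { 'num' }
  PREDICT(T → ',' A a) = { ',' }
For P:
  PREDICT(P → T T) = { ',', 'num' }
  PREDICT(P → ε) = { '+', ',', 'num' }
A, D have a single production, so nothing to check there.

Conflict found: Predict set conflict for P: { ',', 'num' }
The grammar is NOT LL(1).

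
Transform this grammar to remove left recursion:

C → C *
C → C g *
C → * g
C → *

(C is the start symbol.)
C → * g C'
C → * C'
C' → * C'
C' → g * C'
C' → ε

C is directly left-recursive. The standard transformation for
  A → A α₁ | ... | A α_m | β₁ | ... | β_n
is
  A  → β₁ A' | ... | β_n A'
  A' → α₁ A' | ... | α_m A' | ε

C → * g becomes C → * g C'
C → * becomes C → * C'
C → C * becomes C' → * C'
C → C g * becomes C' → g * C'
Add C' → ε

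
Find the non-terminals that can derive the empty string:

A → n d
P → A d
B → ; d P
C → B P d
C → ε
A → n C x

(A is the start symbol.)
ε-productions: C → ε
So C is immediately nullable.
No further non-terminal can be added: every production for the remaining non-terminals contains a terminal or a non-nullable non-terminal.
Nullable = { 'C' }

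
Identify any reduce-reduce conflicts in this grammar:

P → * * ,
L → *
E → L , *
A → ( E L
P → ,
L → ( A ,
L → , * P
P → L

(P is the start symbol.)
A reduce-reduce conflict occurs when an LR(0) state has two complete items [A → α .] and [B → β .] — both call for a reduction, and with no lookahead the parser cannot choose between them.

Augment with P' → P and build the canonical LR(0) collection (I0 = CLOSURE({[P' → . P]}), then GOTO on every symbol after a dot until no new states appear). It has 20 states:
  I0: { [L → . ( A ,], [L → . *], [L → . , * P], [P → . * * ,], [P → . ,], [P → . L], [P' → . P] }  — shift
  I1: { [A → . ( E L], [L → ( . A ,] }  — shift
  I2: { [L → * .], [P → * . * ,] }  — shift, reduce
  I3: { [L → , . * P], [P → , .] }  — shift, reduce
  I4: { [P → L .] }  — reduce
  I5: { [P' → P .] }  — accept
  I6: { [L → , * . P], [L → . ( A ,], [L → . *], [L → . , * P], [P → . * * ,], [P → . ,], [P → . L] }  — shift
  I7: { [L → , * P .] }  — reduce
  I8: { [P → * * . ,] }  — shift
  I9: { [P → * * , .] }  — reduce
  I10: { [A → ( . E L], [E → . L , *], [L → . ( A ,], [L → . *], [L → . , * P] }  — shift
  I11: { [L → ( A . ,] }  — shift
  I12: { [L → ( A , .] }  — reduce
  I13: { [L → * .] }  — reduce
  I14: { [L → , . * P] }  — shift
  I15: { [A → ( E . L], [L → . ( A ,], [L → . *], [L → . , * P] }  — shift
  I16: { [E → L . , *] }  — shift
  I17: { [E → L , . *] }  — shift
  I18: { [E → L , * .] }  — reduce
  I19: { [A → ( E L .] }  — reduce

No state contains more than one complete item.

Answer: No reduce-reduce conflicts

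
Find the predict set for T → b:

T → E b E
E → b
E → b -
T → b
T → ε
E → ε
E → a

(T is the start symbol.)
{ 'b' }

PREDICT(T → b) = (FIRST(RHS) \ {ε}) ∪ (FOLLOW(T) if ε ∈ FIRST(RHS), i.e. RHS ⇒* ε)
FIRST(b) = { 'b' }
ε ∉ FIRST(b), so FOLLOW(T) is not added.
PREDICT(T → b) = { 'b' }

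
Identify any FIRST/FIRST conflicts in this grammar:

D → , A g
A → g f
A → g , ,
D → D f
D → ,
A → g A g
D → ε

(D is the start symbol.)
FIRST sets of the non-terminals at (or reachable through a nullable prefix from) the front of some alternative:
  FIRST(D) = { ',', 'f', ε }

Productions for D:
  D → , A g: FIRST = { ',' }
  D → D f: FIRST = { ',', 'f' }
  D → ,: FIRST = { ',' }
  D → ε: FIRST = { ε }
Productions for A:
  A → g f: FIRST = { 'g' }
  A → g , ,: FIRST = { 'g' }
  A → g A g: FIRST = { 'g' }

Conflict for D: D → , A g and D → D f
  Overlap: { ',' }
Conflict for D: D → , A g and D → ,
  Overlap: { ',' }
Conflict for D: D → D f and D → ,
  Overlap: { ',' }
Conflict for A: A → g f and A → g , ,
  Overlap: { 'g' }
Conflict for A: A → g f and A → g A g
  Overlap: { 'g' }
Conflict for A: A → g , , and A → g A g
  Overlap: { 'g' }

Answer: Yes. D → ',' A g / D → D f on { ',' }; D → ',' A g / D → ',' on { ',' }; D → D f / D → ',' on { ',' }; A → g f / A → g ',' ',' on { 'g' }; A → g f / A → g A g on { 'g' }; A → g ',' ',' / A → g A g on { 'g' }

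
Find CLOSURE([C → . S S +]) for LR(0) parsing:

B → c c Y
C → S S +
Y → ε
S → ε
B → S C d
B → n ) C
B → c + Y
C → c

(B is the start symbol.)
To compute CLOSURE, for each item [A → α.Bβ] where B is a non-terminal, add [B → .γ] for all productions B → γ; repeat for the newly added items until nothing changes.

Start with: [C → . S S +]
  [C → . S S +] has the dot before S: add [S → .]
No further items can be added.

CLOSURE = { [C → . S S +], [S → .] }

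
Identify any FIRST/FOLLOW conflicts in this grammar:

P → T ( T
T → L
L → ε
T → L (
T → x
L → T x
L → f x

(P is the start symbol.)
A FIRST/FOLLOW conflict occurs when a non-terminal N has a nullable alternative N → β (β ⇒* ε) and another alternative N → α with FIRST(α) ∩ FOLLOW(N) ≠ ∅: on such a lookahead the parser cannot decide between expanding α and letting N vanish via β.

Nullable non-terminals: L, T.
FIRST sets used below: FIRST(T) = { '(', 'f', 'x', ε }, FIRST(L) = { '(', 'f', 'x', ε }

L: nullable alternative(s) L → ε; FOLLOW(L) = { $, '(', 'x' }
  L → ε: FIRST \ {ε} = { } — this is the only nullable alternative, skip
  L → T x: FIRST \ {ε} = { '(', 'f', 'x' } — overlaps FOLLOW(L) on { '(', 'x' }: CONFLICT
  L → f x: FIRST \ {ε} = { 'f' } — disjoint from FOLLOW(L)

T: nullable alternative(s) T → L; FOLLOW(T) = { $, '(', 'x' }
  T → L: FIRST \ {ε} = { '(', 'f', 'x' } — this is the only nullable alternative, skip
  T → L (: FIRST \ {ε} = { '(', 'f', 'x' } — overlaps FOLLOW(T) on { '(', 'x' }: CONFLICT
  T → x: FIRST \ {ε} = { 'x' } — overlaps FOLLOW(T) on { 'x' }: CONFLICT

P has no nullable alternative, so no FIRST/FOLLOW check is needed there.

So the grammar has 3 FIRST/FOLLOW conflicts (marked CONFLICT above).

Answer: Yes. T → L '(' with FOLLOW(T) on { '(', 'x' }; T → x with FOLLOW(T) on { 'x' }; L → T x with FOLLOW(L) on { '(', 'x' }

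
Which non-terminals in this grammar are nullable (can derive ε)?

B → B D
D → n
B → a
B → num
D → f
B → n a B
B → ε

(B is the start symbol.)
{ 'B' }

A non-terminal is nullable if it can derive ε (the empty string): either it has an ε-production, or it has a production whose right-hand side consists entirely of nullable non-terminals.

ε-productions: B → ε
So B is immediately nullable.
No further non-terminal can be added: every production for the remaining non-terminals contains a terminal or a non-nullable non-terminal.
Nullable = { 'B' }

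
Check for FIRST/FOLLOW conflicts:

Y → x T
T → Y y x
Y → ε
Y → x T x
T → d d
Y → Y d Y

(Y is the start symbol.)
Nullable non-terminals: Y.
FIRST sets used below: FIRST(Y) = { 'd', 'x', ε }

Y: nullable alternative(s) Y → ε; FOLLOW(Y) = { $, 'd', 'y' }
  Y → x T: FIRST \ {ε} = { 'x' } — disjoint from FOLLOW(Y)
  Y → ε: FIRST \ {ε} = { } — this is the only nullable alternative, skip
  Y → x T x: FIRST \ {ε} = { 'x' } — disjoint from FOLLOW(Y)
  Y → Y d Y: FIRST \ {ε} = { 'd', 'x' } — overlaps FOLLOW(Y) on { 'd' }: CONFLICT

T has no nullable alternative, so no FIRST/FOLLOW check is needed there.

So the grammar has 1 FIRST/FOLLOW conflict (marked CONFLICT above).

Answer: Yes. Y → Y d Y with FOLLOW(Y) on { 'd' }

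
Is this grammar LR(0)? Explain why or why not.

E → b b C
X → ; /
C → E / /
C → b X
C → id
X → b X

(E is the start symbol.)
No. Reduce-reduce conflict: [C → b X .] and [X → b X .]

A grammar is LR(0) if no state in the canonical LR(0) collection has:
  - both a shift item (dot before a terminal) and a complete item (shift-reduce conflict), or
  - two or more complete items (reduce-reduce conflict; the accept item [E' → E .] counts as a complete item here).

Augment with E' → E and build the canonical LR(0) collection (I0 = CLOSURE({[E' → . E]}), then GOTO on every symbol after a dot until no new states appear). It has 17 states:
  I0: { [E → . b b C], [E' → . E] }  — shift
  I1: { [E' → E .] }  — accept
  I2: { [E → b . b C] }  — shift
  I3: { [C → . E / /], [C → . b X], [C → . id], [E → . b b C], [E → b b . C] }  — shift
  I4: { [E → b b C .] }  — reduce
  I5: { [C → E . / /] }  — shift
  I6: { [C → b . X], [E → b . b C], [X → . ; /], [X → . b X] }  — shift
  I7: { [C → id .] }  — reduce
  I8: { [X → ; . /] }  — shift
  I9: { [C → b X .] }  — reduce
  I10: { [C → . E / /], [C → . b X], [C → . id], [E → . b b C], [E → b b . C], [X → . ; /], [X → . b X], [X → b . X] }  — shift
  I11: { [X → b X .] }  — reduce
  I12: { [C → b . X], [E → b . b C], [X → . ; /], [X → . b X], [X → b . X] }  — shift
  I13: { [C → b X .], [X → b X .] }  — 2 reduces
  I14: { [X → ; / .] }  — reduce
  I15: { [C → E / . /] }  — shift
  I16: { [C → E / / .] }  — reduce

Conflict in state I13:
  Reduce-reduce conflict: [C → b X .] and [X → b X .]
So the grammar is NOT LR(0).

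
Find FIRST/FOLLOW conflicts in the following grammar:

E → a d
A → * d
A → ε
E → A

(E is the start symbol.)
A FIRST/FOLLOW conflict occurs when a non-terminal N has a nullable alternative N → β (β ⇒* ε) and another alternative N → α with FIRST(α) ∩ FOLLOW(N) ≠ ∅: on such a lookahead the parser cannot decide between expanding α and letting N vanish via β.

Nullable non-terminals: A, E.
FIRST sets used below: FIRST(A) = { '*', ε }

A: nullable alternative(s) A → ε; FOLLOW(A) = { $ }
  A → * d: FIRST \ {ε} = { '*' } — disjoint from FOLLOW(A)
  A → ε: FIRST \ {ε} = { } — this is the only nullable alternative, skip

E: nullable alternative(s) E → A; FOLLOW(E) = { $ }
  E → a d: FIRST \ {ε} = { 'a' } — disjoint from FOLLOW(E)
  E → A: FIRST \ {ε} = { '*' } — this is the only nullable alternative, skip

No FIRST/FOLLOW conflicts found.

Answer: No FIRST/FOLLOW conflicts.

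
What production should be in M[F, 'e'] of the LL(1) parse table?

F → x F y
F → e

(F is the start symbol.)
F → e

To find M[F, 'e'], we find productions for F where 'e' is in the predict set (PREDICT(N → α) = (FIRST(α) \ {ε}) ∪ (FOLLOW(N) if α ⇒* ε)).

F → x F y: PREDICT = { 'x' }
F → e: PREDICT = { 'e' }
  'e' is in predict set, so this production goes in M[F, 'e']

M[F, 'e'] = F → e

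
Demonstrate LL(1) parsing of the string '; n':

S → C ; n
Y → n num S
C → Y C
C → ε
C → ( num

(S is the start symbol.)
LL(1) parsing maintains a stack (initially the start symbol over $) and the input. At each step: if the stack top is a terminal, match it against the current input token; if it is a non-terminal N, replace it with the RHS of M[N, lookahead] (the unique production whose predict set contains the lookahead).

Stack is shown with the top on the left.

Stack    Input  Action
----------------------
S $      ; n $  output S → C ; n
C ; n $  ; n $  output C → ε
; n $    ; n $  match ';'
n $      n $    match 'n'
$        $      accept

The string is accepted.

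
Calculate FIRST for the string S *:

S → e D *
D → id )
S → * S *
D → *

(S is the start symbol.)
{ '*', 'e' }

FIRST sets of the non-terminals involved (from the grammar, by fixed-point iteration):
  FIRST(S) = { '*', 'e' }

To compute FIRST(S *), process the symbols left to right:
Symbol S is a non-terminal. Add FIRST(S) \ {ε} = { '*', 'e' }
S is not nullable (ε ∉ FIRST(S)), so stop here.
FIRST(S *) = { '*', 'e' }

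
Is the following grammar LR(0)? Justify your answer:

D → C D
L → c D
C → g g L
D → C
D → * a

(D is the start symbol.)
No. Shift-reduce conflict between [D → C .] and [C → . g g L]

Augment with D' → D and build the canonical LR(0) collection (I0 = CLOSURE({[D' → . D]}), then GOTO on every symbol after a dot until no new states appear). It has 11 states:
  I0: { [C → . g g L], [D → . * a], [D → . C D], [D → . C], [D' → . D] }  — shift
  I1: { [D → * . a] }  — shift
  I2: { [C → . g g L], [D → . * a], [D → . C D], [D → . C], [D → C . D], [D → C .] }  — shift, reduce
  I3: { [D' → D .] }  — accept
  I4: { [C → g . g L] }  — shift
  I5: { [C → g g . L], [L → . c D] }  — shift
  I6: { [C → g g L .] }  — reduce
  I7: { [C → . g g L], [D → . * a], [D → . C D], [D → . C], [L → c . D] }  — shift
  I8: { [L → c D .] }  — reduce
  I9: { [D → C D .] }  — reduce
  I10: { [D → * a .] }  — reduce

Conflict in state I2:
  Shift-reduce conflict between [D → C .] and [C → . g g L]
So the grammar is NOT LR(0).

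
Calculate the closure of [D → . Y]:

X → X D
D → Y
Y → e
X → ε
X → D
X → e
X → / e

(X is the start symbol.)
{ [D → . Y], [Y → . e] }

Start with: [D → . Y]
  [D → . Y] has the dot before Y: add [Y → . e]
No further items can be added.

CLOSURE = { [D → . Y], [Y → . e] }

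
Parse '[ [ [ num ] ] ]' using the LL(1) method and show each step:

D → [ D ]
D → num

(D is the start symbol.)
LL(1) parsing maintains a stack (initially the start symbol over $) and the input. At each step: if the stack top is a terminal, match it against the current input token; if it is a non-terminal N, replace it with the RHS of M[N, lookahead] (the unique production whose predict set contains the lookahead).

Stack is shown with the top on the left.

Stack        Input              Action
--------------------------------------
D $          [ [ [ num ] ] ] $  output D → [ D ]
[ D ] $      [ [ [ num ] ] ] $  match '['
D ] $        [ [ num ] ] ] $    output D → [ D ]
[ D ] ] $    [ [ num ] ] ] $    match '['
D ] ] $      [ num ] ] ] $      output D → [ D ]
[ D ] ] ] $  [ num ] ] ] $      match '['
D ] ] ] $    num ] ] ] $        output D → num
num ] ] ] $  num ] ] ] $        match 'num'
] ] ] $      ] ] ] $            match ']'
] ] $        ] ] $              match ']'
] $          ] $                match ']'
$            $                  accept

The string is accepted.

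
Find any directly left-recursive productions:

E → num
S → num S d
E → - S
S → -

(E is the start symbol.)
Direct left recursion occurs when N → N α for some non-terminal N (the right-hand side begins with the left-hand side itself).

E → num: starts with num
S → num S d: starts with num
E → - S: starts with '-'
S → -: starts with '-'

No direct left recursion found.

Answer: No direct left recursion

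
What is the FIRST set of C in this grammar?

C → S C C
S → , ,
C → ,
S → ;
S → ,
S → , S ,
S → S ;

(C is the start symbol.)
To compute FIRST(C), examine every production with C on the left-hand side, reading each right-hand side left to right until a non-nullable symbol is reached.

FIRST sets of the other non-terminals involved (by the same procedure, iterated to a fixed point):
  FIRST(S) = { ',', ';' }

From C → S C C:
  - S is a non-terminal: add FIRST(S) \ {ε} = { ',', ';' }
    S is not nullable, so stop
From C → ,:
  - ',' is a terminal: add ',' and stop

Collecting: FIRST(C) = { ',', ';' }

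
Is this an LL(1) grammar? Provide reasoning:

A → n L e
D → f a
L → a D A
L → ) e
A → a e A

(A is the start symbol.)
A grammar is LL(1) if for each non-terminal N with multiple productions, the predict sets of those productions are pairwise disjoint, where PREDICT(N → α) = (FIRST(α) \ {ε}) ∪ (FOLLOW(N) if α ⇒* ε).

For A:
  PREDICT(A → n L e) = { 'n' }
  PREDICT(A → a e A) = { 'a' }
For L:
  PREDICT(L → a D A) = { 'a' }
  PREDICT(L → ')' e) = { ')' }
D has a single production, so nothing to check there.

All predict sets are disjoint. The grammar IS LL(1).

Answer: Yes, the grammar is LL(1).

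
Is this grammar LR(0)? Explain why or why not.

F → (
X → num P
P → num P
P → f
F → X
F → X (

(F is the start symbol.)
No. Shift-reduce conflict between [F → X .] and [F → X . (]

A grammar is LR(0) if no state in the canonical LR(0) collection has:
  - both a shift item (dot before a terminal) and a complete item (shift-reduce conflict), or
  - two or more complete items (reduce-reduce conflict; the accept item [F' → F .] counts as a complete item here).

Augment with F' → F and build the canonical LR(0) collection (I0 = CLOSURE({[F' → . F]}), then GOTO on every symbol after a dot until no new states appear). It has 10 states:
  I0: { [F → . (], [F → . X (], [F → . X], [F' → . F], [X → . num P] }  — shift
  I1: { [F → ( .] }  — reduce
  I2: { [F' → F .] }  — accept
  I3: { [F → X . (], [F → X .] }  — shift, reduce
  I4: { [P → . f], [P → . num P], [X → num . P] }  — shift
  I5: { [X → num P .] }  — reduce
  I6: { [P → f .] }  — reduce
  I7: { [P → . f], [P → . num P], [P → num . P] }  — shift
  I8: { [P → num P .] }  — reduce
  I9: { [F → X ( .] }  — reduce

Conflict in state I3:
  Shift-reduce conflict between [F → X .] and [F → X . (]
So the grammar is NOT LR(0).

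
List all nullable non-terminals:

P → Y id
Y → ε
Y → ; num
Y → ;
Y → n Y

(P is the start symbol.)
{ 'Y' }

ε-productions: Y → ε
So Y is immediately nullable.
No further non-terminal can be added: every production for the remaining non-terminals contains a terminal or a non-nullable non-terminal.
Nullable = { 'Y' }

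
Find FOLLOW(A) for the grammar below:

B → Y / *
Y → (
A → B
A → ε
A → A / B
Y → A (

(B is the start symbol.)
In A → A / B: A is followed by '/' B, add FIRST('/' B) \ {ε} = { '/' }
In Y → A (: A is followed by '(', add FIRST('(') \ {ε} = { '(' }

Taking the union: FOLLOW(A) = { '(', '/' }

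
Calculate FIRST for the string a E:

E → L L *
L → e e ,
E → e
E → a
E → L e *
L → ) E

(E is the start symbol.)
{ 'a' }

To compute FIRST(a E), process the symbols left to right:
Symbol a is a terminal. Add 'a' and stop.
FIRST(a E) = { 'a' }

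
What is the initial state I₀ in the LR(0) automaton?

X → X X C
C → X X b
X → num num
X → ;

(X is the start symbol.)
First, augment the grammar with X' → X
I₀ = CLOSURE({ [X' → . X] }):
  [X' → . X] has the dot before X: add [X → . X X C], [X → . num num], [X → . ;]
No further items can be added.

I₀ = { [X → . ;], [X → . X X C], [X → . num num], [X' → . X] }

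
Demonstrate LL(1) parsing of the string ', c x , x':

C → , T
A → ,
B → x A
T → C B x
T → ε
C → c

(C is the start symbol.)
Stack is shown with the top on the left.

Stack    Input        Action
----------------------------
C $      , c x , x $  output C → , T
, T $    , c x , x $  match ','
T $      c x , x $    output T → C B x
C B x $  c x , x $    output C → c
c B x $  c x , x $    match 'c'
B x $    x , x $      output B → x A
x A x $  x , x $      match 'x'
A x $    , x $        output A → ,
, x $    , x $        match ','
x $      x $          match 'x'
$        $            accept

The string is accepted.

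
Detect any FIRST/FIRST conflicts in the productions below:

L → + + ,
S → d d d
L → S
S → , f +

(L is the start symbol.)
A FIRST/FIRST conflict occurs when two productions N → α and N → β for the same non-terminal have FIRST(α) ∩ FIRST(β) ≠ ∅ (with ε ∈ FIRST of a nullable right-hand side, so two nullable alternatives also conflict).

FIRST sets of the non-terminals at (or reachable through a nullable prefix from) the front of some alternative:
  FIRST(S) = { ',', 'd' }

Productions for L:
  L → + + ,: FIRST = { '+' }
  L → S: FIRST = { ',', 'd' }
Productions for S:
  S → d d d: FIRST = { 'd' }
  S → , f +: FIRST = { ',' }

All alternatives of each non-terminal have pairwise disjoint FIRST sets.

Answer: No FIRST/FIRST conflicts.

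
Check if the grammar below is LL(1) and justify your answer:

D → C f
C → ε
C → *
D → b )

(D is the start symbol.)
A grammar is LL(1) if for each non-terminal N with multiple productions, the predict sets of those productions are pairwise disjoint, where PREDICT(N → α) = (FIRST(α) \ {ε}) ∪ (FOLLOW(N) if α ⇒* ε).

Relevant sets:
  FIRST(C) = { '*', ε }
  FOLLOW(C) = { 'f' }

For D:
  PREDICT(D → C f) = { '*', 'f' }
  PREDICT(D → b ')') = { 'b' }
For C:
  PREDICT(C → ε) = { 'f' }
  PREDICT(C → '*') = { '*' }

All predict sets are disjoint. The grammar IS LL(1).

Answer: Yes, the grammar is LL(1).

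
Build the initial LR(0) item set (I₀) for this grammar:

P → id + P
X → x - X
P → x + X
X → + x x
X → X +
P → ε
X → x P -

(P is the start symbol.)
First, augment the grammar with P' → P
I₀ = CLOSURE({ [P' → . P] }):
  [P' → . P] has the dot before P: add [P → . id + P], [P → . x + X], [P → .]
No further items can be added.

I₀ = { [P → . id + P], [P → . x + X], [P → .], [P' → . P] }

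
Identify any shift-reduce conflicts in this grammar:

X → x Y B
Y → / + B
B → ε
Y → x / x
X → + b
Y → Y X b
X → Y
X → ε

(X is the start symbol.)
A shift-reduce conflict occurs when an LR(0) state has both:
  - a complete (reduce) item [A → α .] (dot at the end), and
  - a shift item [B → β . c γ] (dot before a terminal).

Augment with X' → X and build the canonical LR(0) collection (I0 = CLOSURE({[X' → . X]}), then GOTO on every symbol after a dot until no new states appear). It has 17 states:
  I0: { [X → . + b], [X → . Y], [X → . x Y B], [X → .], [X' → . X], [Y → . / + B], [Y → . Y X b], [Y → . x / x] }  — shift, reduce
  I1: { [X → + . b] }  — shift
  I2: { [Y → / . + B] }  — shift
  I3: { [X' → X .] }  — accept
  I4: { [X → . + b], [X → . Y], [X → . x Y B], [X → .], [X → Y .], [Y → . / + B], [Y → . Y X b], [Y → . x / x], [Y → Y . X b] }  — shift, 2 reduces
  I5: { [X → x . Y B], [Y → . / + B], [Y → . Y X b], [Y → . x / x], [Y → x . / x] }  — shift
  I6: { [Y → / . + B], [Y → x / . x] }  — shift
  I7: { [B → .], [X → . + b], [X → . Y], [X → . x Y B], [X → .], [X → x Y . B], [Y → . / + B], [Y → . Y X b], [Y → . x / x], [Y → Y . X b] }  — shift, 2 reduces
  I8: { [Y → x . / x] }  — shift
  I9: { [Y → x / . x] }  — shift
  I10: { [Y → x / x .] }  — reduce
  I11: { [X → x Y B .] }  — reduce
  I12: { [Y → Y X . b] }  — shift
  I13: { [Y → Y X b .] }  — reduce
  I14: { [B → .], [Y → / + . B] }  — reduce
  I15: { [Y → / + B .] }  — reduce
  I16: { [X → + b .] }  — reduce

I0 contains reduce item [X → .] and shift items [X → . + b], [X → . x Y B], [Y → . / + B], [Y → . x / x] — shift-reduce conflict.
I4 contains reduce items [X → .], [X → Y .] and shift items [X → . + b], [X → . x Y B], [Y → . / + B], [Y → . x / x] — shift-reduce conflict.
I7 contains reduce items [B → .], [X → .] and shift items [X → . + b], [X → . x Y B], [Y → . / + B], [Y → . x / x] — shift-reduce conflict.

Answer: Yes — I0: [X → .] vs [X → . + b]; I4: [X → .] vs [X → . + b]; I7: [B → .] vs [X → . + b]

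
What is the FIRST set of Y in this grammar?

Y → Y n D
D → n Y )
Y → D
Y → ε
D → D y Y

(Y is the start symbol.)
{ 'n', ε }

FIRST sets of the other non-terminals involved (by the same procedure, iterated to a fixed point):
  FIRST(D) = { 'n' }

From Y → Y n D:
  - Y is the symbol being defined: contributes nothing new
    Y is nullable, so continue to the next symbol
  - n is a terminal: add 'n' and stop
From Y → D:
  - D is a non-terminal: add FIRST(D) \ {ε} = { 'n' }
    D is not nullable, so stop
From Y → ε:
  - ε-production, so ε ∈ FIRST(Y)

Collecting: FIRST(Y) = { 'n', ε }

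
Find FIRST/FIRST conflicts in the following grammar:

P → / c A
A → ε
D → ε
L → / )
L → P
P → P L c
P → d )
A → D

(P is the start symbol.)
A FIRST/FIRST conflict occurs when two productions N → α and N → β for the same non-terminal have FIRST(α) ∩ FIRST(β) ≠ ∅ (with ε ∈ FIRST of a nullable right-hand side, so two nullable alternatives also conflict).

FIRST sets of the non-terminals at (or reachable through a nullable prefix from) the front of some alternative:
  FIRST(P) = { '/', 'd' }
  FIRST(D) = { ε }

Productions for P:
  P → / c A: FIRST = { '/' }
  P → P L c: FIRST = { '/', 'd' }
  P → d ): FIRST = { 'd' }
Productions for A:
  A → ε: FIRST = { ε }
  A → D: FIRST = { ε }
Productions for L:
  L → / ): FIRST = { '/' }
  L → P: FIRST = { '/', 'd' }
D has only one production, so no FIRST/FIRST conflict is possible there.

Conflict for P: P → / c A and P → P L c
  Overlap: { '/' }
Conflict for P: P → P L c and P → d )
  Overlap: { 'd' }
Conflict for A: A → ε and A → D
  Overlap: { ε }
Conflict for L: L → / ) and L → P
  Overlap: { '/' }

Answer: Yes. P → '/' c A / P → P L c on { '/' }; P → P L c / P → d ')' on { 'd' }; A → ε / A → D on { ε }; L → '/' ')' / L → P on { '/' }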